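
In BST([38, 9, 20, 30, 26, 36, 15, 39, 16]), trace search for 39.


BST root = 38
Search for 39: compare at each node
Path: [38, 39]


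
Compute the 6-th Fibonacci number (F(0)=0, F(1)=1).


F(n)=F(n-1)+F(n-2)
...F(4)=3, F(5)=5, F(6)=8


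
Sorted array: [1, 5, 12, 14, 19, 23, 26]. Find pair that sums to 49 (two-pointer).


Two pointers: lo=0, hi=6
Found pair: (23, 26) summing to 49


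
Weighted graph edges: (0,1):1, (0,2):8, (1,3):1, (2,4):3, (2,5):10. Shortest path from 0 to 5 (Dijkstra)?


Dijkstra from 0:
Distances: {0: 0, 1: 1, 2: 8, 3: 2, 4: 11, 5: 18}
Shortest distance to 5 = 18, path = [0, 2, 5]


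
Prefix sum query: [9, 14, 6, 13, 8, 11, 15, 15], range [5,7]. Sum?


Prefix sums: [0, 9, 23, 29, 42, 50, 61, 76, 91]
Sum[5..7] = prefix[8] - prefix[5] = 91 - 50 = 41


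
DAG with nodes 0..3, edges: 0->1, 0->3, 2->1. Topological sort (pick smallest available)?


Kahn's algorithm, process smallest node first
Order: [0, 2, 1, 3]


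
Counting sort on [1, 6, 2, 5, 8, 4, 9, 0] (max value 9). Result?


Count array: [1, 1, 1, 0, 1, 1, 1, 0, 1, 1]
Reconstruct: [0, 1, 2, 4, 5, 6, 8, 9]


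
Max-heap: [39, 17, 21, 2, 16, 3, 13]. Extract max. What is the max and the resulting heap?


Max = 39
Replace root with last, heapify down
Resulting heap: [21, 17, 13, 2, 16, 3]


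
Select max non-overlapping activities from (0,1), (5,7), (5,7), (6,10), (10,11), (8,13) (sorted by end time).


Greedy: pick earliest-ending, then skip overlaps.
Selected (3 activities): [(0, 1), (5, 7), (10, 11)]


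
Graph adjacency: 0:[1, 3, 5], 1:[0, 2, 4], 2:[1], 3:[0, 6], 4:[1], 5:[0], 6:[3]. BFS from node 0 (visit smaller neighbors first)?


BFS queue: start with [0]
Visit order: [0, 1, 3, 5, 2, 4, 6]


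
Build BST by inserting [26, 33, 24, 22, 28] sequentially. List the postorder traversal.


Root = 26; build tree by BST insertion.
Postorder traversal: [22, 24, 28, 33, 26]


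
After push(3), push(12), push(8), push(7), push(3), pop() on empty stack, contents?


push(3) -> [3]
push(12) -> [3, 12]
push(8) -> [3, 12, 8]
push(7) -> [3, 12, 8, 7]
push(3) -> [3, 12, 8, 7, 3]
pop() returns 3 -> [3, 12, 8, 7]
Final stack (bottom to top): [3, 12, 8, 7]


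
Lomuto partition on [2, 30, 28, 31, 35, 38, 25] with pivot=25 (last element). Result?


Elements <= 25 go left of pivot.
Result: [2, 25, 28, 31, 35, 38, 30], pivot at index 1


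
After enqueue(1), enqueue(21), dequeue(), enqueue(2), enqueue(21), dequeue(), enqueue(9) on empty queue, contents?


enqueue(1) -> [1]
enqueue(21) -> [1, 21]
dequeue() returns 1 -> [21]
enqueue(2) -> [21, 2]
enqueue(21) -> [21, 2, 21]
dequeue() returns 21 -> [2, 21]
enqueue(9) -> [2, 21, 9]
Final queue (front to back): [2, 21, 9]


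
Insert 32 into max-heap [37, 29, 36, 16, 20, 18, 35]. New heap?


Append 32: [37, 29, 36, 16, 20, 18, 35, 32]
Bubble up: swap idx 7(32) with idx 3(16); swap idx 3(32) with idx 1(29)
Result: [37, 32, 36, 29, 20, 18, 35, 16]


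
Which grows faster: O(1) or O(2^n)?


constant grows slower than exponential
O(1) is asymptotically smaller; O(2^n) grows faster


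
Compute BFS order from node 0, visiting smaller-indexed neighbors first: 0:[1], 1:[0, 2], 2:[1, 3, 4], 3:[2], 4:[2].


BFS queue: start with [0]
Visit order: [0, 1, 2, 3, 4]


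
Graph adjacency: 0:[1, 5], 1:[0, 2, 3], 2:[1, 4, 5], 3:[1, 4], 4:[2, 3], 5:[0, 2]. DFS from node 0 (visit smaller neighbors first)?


DFS stack-based: start with [0]
Visit order: [0, 1, 2, 4, 3, 5]


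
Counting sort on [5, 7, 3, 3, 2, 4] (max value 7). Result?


Count array: [0, 0, 1, 2, 1, 1, 0, 1]
Reconstruct: [2, 3, 3, 4, 5, 7]


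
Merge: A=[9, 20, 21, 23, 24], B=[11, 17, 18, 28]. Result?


Compare heads, take smaller each step.
Merged: [9, 11, 17, 18, 20, 21, 23, 24, 28]


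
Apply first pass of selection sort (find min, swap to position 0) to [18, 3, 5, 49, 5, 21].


After one pass: [3, 18, 5, 49, 5, 21]


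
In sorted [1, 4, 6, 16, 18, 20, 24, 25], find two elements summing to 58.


Two pointers: lo=0, hi=7
No pair sums to 58


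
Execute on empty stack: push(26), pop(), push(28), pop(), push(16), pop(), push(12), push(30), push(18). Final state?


push(26) -> [26]
pop() returns 26 -> []
push(28) -> [28]
pop() returns 28 -> []
push(16) -> [16]
pop() returns 16 -> []
push(12) -> [12]
push(30) -> [12, 30]
push(18) -> [12, 30, 18]
Final stack (bottom to top): [12, 30, 18]


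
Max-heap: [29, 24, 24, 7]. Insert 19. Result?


Append 19: [29, 24, 24, 7, 19]
Bubble up: no swaps needed
Result: [29, 24, 24, 7, 19]


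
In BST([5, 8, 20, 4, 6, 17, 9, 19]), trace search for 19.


BST root = 5
Search for 19: compare at each node
Path: [5, 8, 20, 17, 19]


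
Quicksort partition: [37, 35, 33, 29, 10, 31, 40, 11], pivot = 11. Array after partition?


Elements <= 11 go left of pivot.
Result: [10, 11, 33, 29, 37, 31, 40, 35], pivot at index 1


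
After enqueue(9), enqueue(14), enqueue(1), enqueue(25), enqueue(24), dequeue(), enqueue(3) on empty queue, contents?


enqueue(9) -> [9]
enqueue(14) -> [9, 14]
enqueue(1) -> [9, 14, 1]
enqueue(25) -> [9, 14, 1, 25]
enqueue(24) -> [9, 14, 1, 25, 24]
dequeue() returns 9 -> [14, 1, 25, 24]
enqueue(3) -> [14, 1, 25, 24, 3]
Final queue (front to back): [14, 1, 25, 24, 3]


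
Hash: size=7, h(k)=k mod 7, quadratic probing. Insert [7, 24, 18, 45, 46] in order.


Insertions: 7->slot 0; 24->slot 3; 18->slot 4; 45->slot 5; 46->slot 1
Table: [7, 46, None, 24, 18, 45, None]


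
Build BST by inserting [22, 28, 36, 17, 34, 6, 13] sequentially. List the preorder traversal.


Root = 22; build tree by BST insertion.
Preorder traversal: [22, 17, 6, 13, 28, 36, 34]


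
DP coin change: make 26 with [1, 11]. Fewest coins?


dp[0]=0; dp[i]=1+min(dp[i-c] for c in coins)
...dp[21]=11, dp[22]=2, dp[23]=3, dp[24]=4, dp[25]=5, dp[26]=6
Minimum coins for 26 = 6


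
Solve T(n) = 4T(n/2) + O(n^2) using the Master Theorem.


a=4, b=2, c=2. log_2(4)=2 = c=2. Case 2: O(n^c log n) = O(n^2 log n)
Complexity: O(n^2 log n)


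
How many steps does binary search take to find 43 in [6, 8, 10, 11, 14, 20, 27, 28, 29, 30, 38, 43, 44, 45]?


Search for 43:
[0,13] mid=6 arr[6]=27
[7,13] mid=10 arr[10]=38
[11,13] mid=12 arr[12]=44
[11,11] mid=11 arr[11]=43
Total: 4 comparisons


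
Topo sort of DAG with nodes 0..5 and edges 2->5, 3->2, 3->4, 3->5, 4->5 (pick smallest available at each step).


Kahn's algorithm, process smallest node first
Order: [0, 1, 3, 2, 4, 5]


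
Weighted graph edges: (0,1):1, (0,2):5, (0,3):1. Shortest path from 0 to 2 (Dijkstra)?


Dijkstra from 0:
Distances: {0: 0, 1: 1, 2: 5, 3: 1}
Shortest distance to 2 = 5, path = [0, 2]


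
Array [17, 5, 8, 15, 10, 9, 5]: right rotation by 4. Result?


Right rotate by 4: [15, 10, 9, 5, 17, 5, 8]


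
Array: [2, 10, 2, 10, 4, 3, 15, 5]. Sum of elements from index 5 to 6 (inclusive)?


Prefix sums: [0, 2, 12, 14, 24, 28, 31, 46, 51]
Sum[5..6] = prefix[7] - prefix[5] = 46 - 28 = 18


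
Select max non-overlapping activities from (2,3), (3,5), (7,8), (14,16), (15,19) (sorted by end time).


Greedy: pick earliest-ending, then skip overlaps.
Selected (4 activities): [(2, 3), (3, 5), (7, 8), (14, 16)]


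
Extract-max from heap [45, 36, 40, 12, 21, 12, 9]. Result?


Max = 45
Replace root with last, heapify down
Resulting heap: [40, 36, 12, 12, 21, 9]


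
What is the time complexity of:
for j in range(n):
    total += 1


Per nesting level: O(n) = O(n)
Complexity: O(n)


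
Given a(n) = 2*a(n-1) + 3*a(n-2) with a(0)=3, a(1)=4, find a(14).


Build bottom-up:
...a(12)=930023, a(13)=2790064, a(14)=2*2790064+3*930023=8370197


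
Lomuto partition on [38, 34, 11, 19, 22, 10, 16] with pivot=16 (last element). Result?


Elements <= 16 go left of pivot.
Result: [11, 10, 16, 19, 22, 34, 38], pivot at index 2


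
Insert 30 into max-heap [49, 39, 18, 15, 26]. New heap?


Append 30: [49, 39, 18, 15, 26, 30]
Bubble up: swap idx 5(30) with idx 2(18)
Result: [49, 39, 30, 15, 26, 18]


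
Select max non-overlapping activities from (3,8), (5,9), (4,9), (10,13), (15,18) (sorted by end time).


Greedy: pick earliest-ending, then skip overlaps.
Selected (3 activities): [(3, 8), (10, 13), (15, 18)]


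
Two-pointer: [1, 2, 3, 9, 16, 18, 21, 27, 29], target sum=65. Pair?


Two pointers: lo=0, hi=8
No pair sums to 65


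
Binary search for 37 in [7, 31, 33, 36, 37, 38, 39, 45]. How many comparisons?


Search for 37:
[0,7] mid=3 arr[3]=36
[4,7] mid=5 arr[5]=38
[4,4] mid=4 arr[4]=37
Total: 3 comparisons


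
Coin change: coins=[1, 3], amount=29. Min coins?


dp[0]=0; dp[i]=1+min(dp[i-c] for c in coins)
...dp[24]=8, dp[25]=9, dp[26]=10, dp[27]=9, dp[28]=10, dp[29]=11
Minimum coins for 29 = 11


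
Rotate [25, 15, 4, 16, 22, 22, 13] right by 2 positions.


Right rotate by 2: [22, 13, 25, 15, 4, 16, 22]


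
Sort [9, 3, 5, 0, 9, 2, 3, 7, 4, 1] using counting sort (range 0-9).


Count array: [1, 1, 1, 2, 1, 1, 0, 1, 0, 2]
Reconstruct: [0, 1, 2, 3, 3, 4, 5, 7, 9, 9]


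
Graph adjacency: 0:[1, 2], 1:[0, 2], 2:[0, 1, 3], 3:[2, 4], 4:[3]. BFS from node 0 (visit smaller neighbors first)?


BFS queue: start with [0]
Visit order: [0, 1, 2, 3, 4]


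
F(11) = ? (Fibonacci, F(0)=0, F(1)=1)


F(n)=F(n-1)+F(n-2)
...F(9)=34, F(10)=55, F(11)=89


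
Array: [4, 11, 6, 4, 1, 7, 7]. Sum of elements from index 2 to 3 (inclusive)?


Prefix sums: [0, 4, 15, 21, 25, 26, 33, 40]
Sum[2..3] = prefix[4] - prefix[2] = 25 - 15 = 10


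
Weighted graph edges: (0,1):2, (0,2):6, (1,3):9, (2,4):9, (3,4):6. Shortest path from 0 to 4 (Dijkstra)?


Dijkstra from 0:
Distances: {0: 0, 1: 2, 2: 6, 3: 11, 4: 15}
Shortest distance to 4 = 15, path = [0, 2, 4]


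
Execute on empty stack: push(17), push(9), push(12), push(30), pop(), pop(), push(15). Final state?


push(17) -> [17]
push(9) -> [17, 9]
push(12) -> [17, 9, 12]
push(30) -> [17, 9, 12, 30]
pop() returns 30 -> [17, 9, 12]
pop() returns 12 -> [17, 9]
push(15) -> [17, 9, 15]
Final stack (bottom to top): [17, 9, 15]


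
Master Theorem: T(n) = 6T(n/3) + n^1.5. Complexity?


a=6, b=3, c=1.5. log_3(6)=1.631 > c=1.5. Case 1: O(n^log_b(a)) = O(n^1.631)
Complexity: O(n^1.631)


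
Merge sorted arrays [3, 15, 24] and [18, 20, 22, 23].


Compare heads, take smaller each step.
Merged: [3, 15, 18, 20, 22, 23, 24]


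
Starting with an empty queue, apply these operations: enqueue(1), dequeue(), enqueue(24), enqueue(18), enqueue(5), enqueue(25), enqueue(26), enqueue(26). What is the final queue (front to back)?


enqueue(1) -> [1]
dequeue() returns 1 -> []
enqueue(24) -> [24]
enqueue(18) -> [24, 18]
enqueue(5) -> [24, 18, 5]
enqueue(25) -> [24, 18, 5, 25]
enqueue(26) -> [24, 18, 5, 25, 26]
enqueue(26) -> [24, 18, 5, 25, 26, 26]
Final queue (front to back): [24, 18, 5, 25, 26, 26]


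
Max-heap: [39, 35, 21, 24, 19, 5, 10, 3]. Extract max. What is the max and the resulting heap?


Max = 39
Replace root with last, heapify down
Resulting heap: [35, 24, 21, 3, 19, 5, 10]


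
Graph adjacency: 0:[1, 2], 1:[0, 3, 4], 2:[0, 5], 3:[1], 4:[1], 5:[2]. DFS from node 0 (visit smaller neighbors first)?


DFS stack-based: start with [0]
Visit order: [0, 1, 3, 4, 2, 5]


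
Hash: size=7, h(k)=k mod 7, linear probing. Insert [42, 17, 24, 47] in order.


Insertions: 42->slot 0; 17->slot 3; 24->slot 4; 47->slot 5
Table: [42, None, None, 17, 24, 47, None]


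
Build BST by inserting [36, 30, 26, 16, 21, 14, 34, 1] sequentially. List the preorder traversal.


Root = 36; build tree by BST insertion.
Preorder traversal: [36, 30, 26, 16, 14, 1, 21, 34]


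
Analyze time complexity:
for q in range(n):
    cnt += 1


Per nesting level: O(n) = O(n)
Complexity: O(n)


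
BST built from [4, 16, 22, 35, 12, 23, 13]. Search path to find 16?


BST root = 4
Search for 16: compare at each node
Path: [4, 16]


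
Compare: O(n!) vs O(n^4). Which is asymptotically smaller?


quartic grows slower than factorial
O(n^4) is asymptotically smaller; O(n!) grows faster


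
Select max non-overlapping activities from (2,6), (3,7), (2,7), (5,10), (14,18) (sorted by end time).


Greedy: pick earliest-ending, then skip overlaps.
Selected (2 activities): [(2, 6), (14, 18)]


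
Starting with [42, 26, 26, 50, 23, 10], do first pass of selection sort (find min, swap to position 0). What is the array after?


After one pass: [10, 26, 26, 50, 23, 42]


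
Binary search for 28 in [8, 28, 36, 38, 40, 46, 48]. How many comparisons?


Search for 28:
[0,6] mid=3 arr[3]=38
[0,2] mid=1 arr[1]=28
Total: 2 comparisons


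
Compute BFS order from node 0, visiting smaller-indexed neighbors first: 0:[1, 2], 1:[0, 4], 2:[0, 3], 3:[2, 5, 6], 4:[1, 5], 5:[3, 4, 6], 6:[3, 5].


BFS queue: start with [0]
Visit order: [0, 1, 2, 4, 3, 5, 6]


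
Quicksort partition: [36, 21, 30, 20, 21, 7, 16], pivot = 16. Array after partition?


Elements <= 16 go left of pivot.
Result: [7, 16, 30, 20, 21, 36, 21], pivot at index 1


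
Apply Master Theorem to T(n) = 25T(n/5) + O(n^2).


a=25, b=5, c=2. log_5(25)=2 = c=2. Case 2: O(n^c log n) = O(n^2 log n)
Complexity: O(n^2 log n)


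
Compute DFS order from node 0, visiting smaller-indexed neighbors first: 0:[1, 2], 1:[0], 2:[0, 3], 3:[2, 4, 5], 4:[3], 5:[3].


DFS stack-based: start with [0]
Visit order: [0, 1, 2, 3, 4, 5]


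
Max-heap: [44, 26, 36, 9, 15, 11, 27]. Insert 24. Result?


Append 24: [44, 26, 36, 9, 15, 11, 27, 24]
Bubble up: swap idx 7(24) with idx 3(9)
Result: [44, 26, 36, 24, 15, 11, 27, 9]


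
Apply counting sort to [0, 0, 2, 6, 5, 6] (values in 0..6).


Count array: [2, 0, 1, 0, 0, 1, 2]
Reconstruct: [0, 0, 2, 5, 6, 6]


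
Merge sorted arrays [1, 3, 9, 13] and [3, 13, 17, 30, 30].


Compare heads, take smaller each step.
Merged: [1, 3, 3, 9, 13, 13, 17, 30, 30]


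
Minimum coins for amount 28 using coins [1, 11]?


dp[0]=0; dp[i]=1+min(dp[i-c] for c in coins)
...dp[23]=3, dp[24]=4, dp[25]=5, dp[26]=6, dp[27]=7, dp[28]=8
Minimum coins for 28 = 8


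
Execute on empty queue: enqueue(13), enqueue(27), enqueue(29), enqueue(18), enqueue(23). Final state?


enqueue(13) -> [13]
enqueue(27) -> [13, 27]
enqueue(29) -> [13, 27, 29]
enqueue(18) -> [13, 27, 29, 18]
enqueue(23) -> [13, 27, 29, 18, 23]
Final queue (front to back): [13, 27, 29, 18, 23]


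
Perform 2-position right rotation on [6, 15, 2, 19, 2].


Right rotate by 2: [19, 2, 6, 15, 2]


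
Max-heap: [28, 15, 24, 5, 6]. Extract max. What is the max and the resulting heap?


Max = 28
Replace root with last, heapify down
Resulting heap: [24, 15, 6, 5]


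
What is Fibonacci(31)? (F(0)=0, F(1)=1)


F(n)=F(n-1)+F(n-2)
...F(29)=514229, F(30)=832040, F(31)=1346269


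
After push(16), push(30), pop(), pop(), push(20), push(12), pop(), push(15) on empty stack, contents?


push(16) -> [16]
push(30) -> [16, 30]
pop() returns 30 -> [16]
pop() returns 16 -> []
push(20) -> [20]
push(12) -> [20, 12]
pop() returns 12 -> [20]
push(15) -> [20, 15]
Final stack (bottom to top): [20, 15]


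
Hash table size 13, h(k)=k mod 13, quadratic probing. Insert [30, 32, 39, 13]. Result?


Insertions: 30->slot 4; 32->slot 6; 39->slot 0; 13->slot 1
Table: [39, 13, None, None, 30, None, 32, None, None, None, None, None, None]


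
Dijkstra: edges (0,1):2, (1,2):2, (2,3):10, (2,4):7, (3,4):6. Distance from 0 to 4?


Dijkstra from 0:
Distances: {0: 0, 1: 2, 2: 4, 3: 14, 4: 11}
Shortest distance to 4 = 11, path = [0, 1, 2, 4]


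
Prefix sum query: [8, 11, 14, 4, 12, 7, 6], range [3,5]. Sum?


Prefix sums: [0, 8, 19, 33, 37, 49, 56, 62]
Sum[3..5] = prefix[6] - prefix[3] = 56 - 33 = 23


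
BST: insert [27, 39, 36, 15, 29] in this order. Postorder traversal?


Root = 27; build tree by BST insertion.
Postorder traversal: [15, 29, 36, 39, 27]


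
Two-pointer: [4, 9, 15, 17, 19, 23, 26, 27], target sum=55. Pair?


Two pointers: lo=0, hi=7
No pair sums to 55


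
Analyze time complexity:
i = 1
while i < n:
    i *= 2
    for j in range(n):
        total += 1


Per nesting level: O(log n) * O(n) = O(n log n)
Complexity: O(n log n)


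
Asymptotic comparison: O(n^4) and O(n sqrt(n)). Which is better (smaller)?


n^1.5 grows slower than quartic
O(n sqrt(n)) is asymptotically smaller; O(n^4) grows faster


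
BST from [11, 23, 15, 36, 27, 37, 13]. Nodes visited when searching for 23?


BST root = 11
Search for 23: compare at each node
Path: [11, 23]


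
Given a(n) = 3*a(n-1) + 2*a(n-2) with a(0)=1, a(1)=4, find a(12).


Build bottom-up:
...a(10)=363314, a(11)=1293962, a(12)=3*1293962+2*363314=4608514


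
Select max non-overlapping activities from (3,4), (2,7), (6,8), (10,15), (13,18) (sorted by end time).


Greedy: pick earliest-ending, then skip overlaps.
Selected (3 activities): [(3, 4), (6, 8), (10, 15)]


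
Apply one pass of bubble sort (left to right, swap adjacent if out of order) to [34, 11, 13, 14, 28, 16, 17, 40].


After one pass: [11, 13, 14, 28, 16, 17, 34, 40]


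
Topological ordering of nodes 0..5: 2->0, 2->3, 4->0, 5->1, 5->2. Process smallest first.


Kahn's algorithm, process smallest node first
Order: [4, 5, 1, 2, 0, 3]


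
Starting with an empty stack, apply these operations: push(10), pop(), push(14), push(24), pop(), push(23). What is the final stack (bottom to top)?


push(10) -> [10]
pop() returns 10 -> []
push(14) -> [14]
push(24) -> [14, 24]
pop() returns 24 -> [14]
push(23) -> [14, 23]
Final stack (bottom to top): [14, 23]


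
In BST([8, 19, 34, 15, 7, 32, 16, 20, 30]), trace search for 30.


BST root = 8
Search for 30: compare at each node
Path: [8, 19, 34, 32, 20, 30]


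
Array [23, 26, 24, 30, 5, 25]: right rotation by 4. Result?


Right rotate by 4: [24, 30, 5, 25, 23, 26]


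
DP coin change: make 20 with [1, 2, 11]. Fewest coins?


dp[0]=0; dp[i]=1+min(dp[i-c] for c in coins)
...dp[15]=3, dp[16]=4, dp[17]=4, dp[18]=5, dp[19]=5, dp[20]=6
Minimum coins for 20 = 6


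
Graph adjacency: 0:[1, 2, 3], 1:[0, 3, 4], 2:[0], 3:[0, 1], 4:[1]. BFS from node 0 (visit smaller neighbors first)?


BFS queue: start with [0]
Visit order: [0, 1, 2, 3, 4]


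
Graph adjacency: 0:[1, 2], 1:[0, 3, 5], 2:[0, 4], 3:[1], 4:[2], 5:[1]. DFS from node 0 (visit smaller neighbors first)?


DFS stack-based: start with [0]
Visit order: [0, 1, 3, 5, 2, 4]


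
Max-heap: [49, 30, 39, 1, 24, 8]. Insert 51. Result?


Append 51: [49, 30, 39, 1, 24, 8, 51]
Bubble up: swap idx 6(51) with idx 2(39); swap idx 2(51) with idx 0(49)
Result: [51, 30, 49, 1, 24, 8, 39]


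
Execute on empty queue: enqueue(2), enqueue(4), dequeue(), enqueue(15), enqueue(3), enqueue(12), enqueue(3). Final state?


enqueue(2) -> [2]
enqueue(4) -> [2, 4]
dequeue() returns 2 -> [4]
enqueue(15) -> [4, 15]
enqueue(3) -> [4, 15, 3]
enqueue(12) -> [4, 15, 3, 12]
enqueue(3) -> [4, 15, 3, 12, 3]
Final queue (front to back): [4, 15, 3, 12, 3]


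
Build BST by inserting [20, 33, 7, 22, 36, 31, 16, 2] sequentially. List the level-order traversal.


Root = 20; build tree by BST insertion.
Level-Order traversal: [20, 7, 33, 2, 16, 22, 36, 31]


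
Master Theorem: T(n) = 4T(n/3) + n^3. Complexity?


a=4, b=3, c=3. log_3(4)=1.262 < c=3. Case 3: O(n^c) = O(n^3)
Complexity: O(n^3)


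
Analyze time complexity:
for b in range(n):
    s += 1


Per nesting level: O(n) = O(n)
Complexity: O(n)


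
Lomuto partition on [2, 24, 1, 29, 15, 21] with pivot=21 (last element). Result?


Elements <= 21 go left of pivot.
Result: [2, 1, 15, 21, 24, 29], pivot at index 3


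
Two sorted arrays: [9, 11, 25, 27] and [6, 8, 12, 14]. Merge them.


Compare heads, take smaller each step.
Merged: [6, 8, 9, 11, 12, 14, 25, 27]


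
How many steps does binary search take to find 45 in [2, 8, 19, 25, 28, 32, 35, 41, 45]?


Search for 45:
[0,8] mid=4 arr[4]=28
[5,8] mid=6 arr[6]=35
[7,8] mid=7 arr[7]=41
[8,8] mid=8 arr[8]=45
Total: 4 comparisons


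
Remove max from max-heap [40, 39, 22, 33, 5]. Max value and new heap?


Max = 40
Replace root with last, heapify down
Resulting heap: [39, 33, 22, 5]


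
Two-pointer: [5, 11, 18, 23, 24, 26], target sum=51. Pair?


Two pointers: lo=0, hi=5
No pair sums to 51


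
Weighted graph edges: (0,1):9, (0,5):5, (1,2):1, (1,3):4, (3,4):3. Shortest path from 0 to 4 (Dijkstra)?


Dijkstra from 0:
Distances: {0: 0, 1: 9, 2: 10, 3: 13, 4: 16, 5: 5}
Shortest distance to 4 = 16, path = [0, 1, 3, 4]


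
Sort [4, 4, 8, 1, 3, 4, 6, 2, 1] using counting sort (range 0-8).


Count array: [0, 2, 1, 1, 3, 0, 1, 0, 1]
Reconstruct: [1, 1, 2, 3, 4, 4, 4, 6, 8]


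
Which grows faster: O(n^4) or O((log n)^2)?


polylogarithmic grows slower than quartic
O((log n)^2) is asymptotically smaller; O(n^4) grows faster


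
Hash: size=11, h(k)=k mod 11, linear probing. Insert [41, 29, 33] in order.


Insertions: 41->slot 8; 29->slot 7; 33->slot 0
Table: [33, None, None, None, None, None, None, 29, 41, None, None]


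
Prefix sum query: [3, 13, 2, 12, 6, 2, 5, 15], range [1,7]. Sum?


Prefix sums: [0, 3, 16, 18, 30, 36, 38, 43, 58]
Sum[1..7] = prefix[8] - prefix[1] = 58 - 3 = 55


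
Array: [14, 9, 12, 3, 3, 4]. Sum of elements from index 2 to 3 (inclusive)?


Prefix sums: [0, 14, 23, 35, 38, 41, 45]
Sum[2..3] = prefix[4] - prefix[2] = 38 - 23 = 15


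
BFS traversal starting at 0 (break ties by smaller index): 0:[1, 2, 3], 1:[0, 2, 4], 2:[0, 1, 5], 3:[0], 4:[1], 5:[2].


BFS queue: start with [0]
Visit order: [0, 1, 2, 3, 4, 5]


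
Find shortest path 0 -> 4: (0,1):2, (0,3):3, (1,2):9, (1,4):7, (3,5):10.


Dijkstra from 0:
Distances: {0: 0, 1: 2, 2: 11, 3: 3, 4: 9, 5: 13}
Shortest distance to 4 = 9, path = [0, 1, 4]


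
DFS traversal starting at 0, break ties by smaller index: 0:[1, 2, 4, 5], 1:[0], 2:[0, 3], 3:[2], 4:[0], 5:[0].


DFS stack-based: start with [0]
Visit order: [0, 1, 2, 3, 4, 5]


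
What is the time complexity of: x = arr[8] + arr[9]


Analysis: constant-time operation, no loop
Complexity: O(1)


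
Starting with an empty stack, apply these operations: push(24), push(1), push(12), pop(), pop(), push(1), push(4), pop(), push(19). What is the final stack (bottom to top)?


push(24) -> [24]
push(1) -> [24, 1]
push(12) -> [24, 1, 12]
pop() returns 12 -> [24, 1]
pop() returns 1 -> [24]
push(1) -> [24, 1]
push(4) -> [24, 1, 4]
pop() returns 4 -> [24, 1]
push(19) -> [24, 1, 19]
Final stack (bottom to top): [24, 1, 19]


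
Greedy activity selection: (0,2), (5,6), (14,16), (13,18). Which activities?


Greedy: pick earliest-ending, then skip overlaps.
Selected (3 activities): [(0, 2), (5, 6), (14, 16)]


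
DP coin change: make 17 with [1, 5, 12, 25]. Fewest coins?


dp[0]=0; dp[i]=1+min(dp[i-c] for c in coins)
...dp[12]=1, dp[13]=2, dp[14]=3, dp[15]=3, dp[16]=4, dp[17]=2
Minimum coins for 17 = 2


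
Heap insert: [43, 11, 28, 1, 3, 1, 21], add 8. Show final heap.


Append 8: [43, 11, 28, 1, 3, 1, 21, 8]
Bubble up: swap idx 7(8) with idx 3(1)
Result: [43, 11, 28, 8, 3, 1, 21, 1]


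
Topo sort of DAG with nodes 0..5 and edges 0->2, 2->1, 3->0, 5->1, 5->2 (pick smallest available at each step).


Kahn's algorithm, process smallest node first
Order: [3, 0, 4, 5, 2, 1]


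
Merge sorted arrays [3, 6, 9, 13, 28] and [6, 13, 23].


Compare heads, take smaller each step.
Merged: [3, 6, 6, 9, 13, 13, 23, 28]


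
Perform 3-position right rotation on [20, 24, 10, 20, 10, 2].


Right rotate by 3: [20, 10, 2, 20, 24, 10]


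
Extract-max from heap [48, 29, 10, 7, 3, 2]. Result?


Max = 48
Replace root with last, heapify down
Resulting heap: [29, 7, 10, 2, 3]


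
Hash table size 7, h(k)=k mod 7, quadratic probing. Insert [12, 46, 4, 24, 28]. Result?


Insertions: 12->slot 5; 46->slot 4; 4->slot 1; 24->slot 3; 28->slot 0
Table: [28, 4, None, 24, 46, 12, None]


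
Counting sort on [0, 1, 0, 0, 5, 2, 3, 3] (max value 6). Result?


Count array: [3, 1, 1, 2, 0, 1, 0]
Reconstruct: [0, 0, 0, 1, 2, 3, 3, 5]


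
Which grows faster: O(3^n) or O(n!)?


exponential (base 3) grows slower than factorial
O(3^n) is asymptotically smaller; O(n!) grows faster


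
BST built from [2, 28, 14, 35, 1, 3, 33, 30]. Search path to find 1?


BST root = 2
Search for 1: compare at each node
Path: [2, 1]


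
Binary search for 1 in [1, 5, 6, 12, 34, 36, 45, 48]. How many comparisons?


Search for 1:
[0,7] mid=3 arr[3]=12
[0,2] mid=1 arr[1]=5
[0,0] mid=0 arr[0]=1
Total: 3 comparisons


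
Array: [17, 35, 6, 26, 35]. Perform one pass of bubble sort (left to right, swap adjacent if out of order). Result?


After one pass: [17, 6, 26, 35, 35]


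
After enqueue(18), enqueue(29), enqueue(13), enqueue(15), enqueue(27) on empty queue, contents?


enqueue(18) -> [18]
enqueue(29) -> [18, 29]
enqueue(13) -> [18, 29, 13]
enqueue(15) -> [18, 29, 13, 15]
enqueue(27) -> [18, 29, 13, 15, 27]
Final queue (front to back): [18, 29, 13, 15, 27]


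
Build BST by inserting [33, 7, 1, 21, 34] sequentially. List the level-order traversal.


Root = 33; build tree by BST insertion.
Level-Order traversal: [33, 7, 34, 1, 21]


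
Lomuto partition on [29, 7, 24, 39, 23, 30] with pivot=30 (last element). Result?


Elements <= 30 go left of pivot.
Result: [29, 7, 24, 23, 30, 39], pivot at index 4


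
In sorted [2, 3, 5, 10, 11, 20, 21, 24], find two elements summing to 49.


Two pointers: lo=0, hi=7
No pair sums to 49


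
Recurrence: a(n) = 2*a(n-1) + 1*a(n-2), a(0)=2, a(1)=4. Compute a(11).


Build bottom-up:
...a(9)=4756, a(10)=11482, a(11)=2*11482+1*4756=27720


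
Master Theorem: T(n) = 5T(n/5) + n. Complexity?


a=5, b=5, c=1. log_5(5)=1 = c=1. Case 2: O(n^c log n) = O(n log n)
Complexity: O(n log n)


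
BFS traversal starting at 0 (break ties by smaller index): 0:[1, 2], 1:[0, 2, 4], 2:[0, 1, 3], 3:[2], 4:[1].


BFS queue: start with [0]
Visit order: [0, 1, 2, 4, 3]


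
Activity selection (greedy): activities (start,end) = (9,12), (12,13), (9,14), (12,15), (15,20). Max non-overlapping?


Greedy: pick earliest-ending, then skip overlaps.
Selected (3 activities): [(9, 12), (12, 13), (15, 20)]


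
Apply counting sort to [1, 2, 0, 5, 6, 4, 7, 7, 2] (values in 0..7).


Count array: [1, 1, 2, 0, 1, 1, 1, 2]
Reconstruct: [0, 1, 2, 2, 4, 5, 6, 7, 7]


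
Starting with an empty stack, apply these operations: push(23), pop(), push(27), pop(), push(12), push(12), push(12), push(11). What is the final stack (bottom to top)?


push(23) -> [23]
pop() returns 23 -> []
push(27) -> [27]
pop() returns 27 -> []
push(12) -> [12]
push(12) -> [12, 12]
push(12) -> [12, 12, 12]
push(11) -> [12, 12, 12, 11]
Final stack (bottom to top): [12, 12, 12, 11]


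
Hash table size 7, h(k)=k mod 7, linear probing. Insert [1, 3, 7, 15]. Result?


Insertions: 1->slot 1; 3->slot 3; 7->slot 0; 15->slot 2
Table: [7, 1, 15, 3, None, None, None]


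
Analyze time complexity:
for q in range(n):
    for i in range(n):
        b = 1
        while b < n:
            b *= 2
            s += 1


Per nesting level: O(n) * O(n) * O(log n) = O(n^2 log n)
Complexity: O(n^2 log n)


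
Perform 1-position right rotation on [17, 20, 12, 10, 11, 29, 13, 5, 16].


Right rotate by 1: [16, 17, 20, 12, 10, 11, 29, 13, 5]


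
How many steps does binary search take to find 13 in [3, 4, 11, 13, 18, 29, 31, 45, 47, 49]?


Search for 13:
[0,9] mid=4 arr[4]=18
[0,3] mid=1 arr[1]=4
[2,3] mid=2 arr[2]=11
[3,3] mid=3 arr[3]=13
Total: 4 comparisons


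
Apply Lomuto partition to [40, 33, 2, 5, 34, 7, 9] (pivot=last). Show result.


Elements <= 9 go left of pivot.
Result: [2, 5, 7, 9, 34, 40, 33], pivot at index 3


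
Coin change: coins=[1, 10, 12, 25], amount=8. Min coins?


dp[0]=0; dp[i]=1+min(dp[i-c] for c in coins)
...dp[3]=3, dp[4]=4, dp[5]=5, dp[6]=6, dp[7]=7, dp[8]=8
Minimum coins for 8 = 8


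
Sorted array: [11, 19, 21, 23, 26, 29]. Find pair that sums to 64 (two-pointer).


Two pointers: lo=0, hi=5
No pair sums to 64


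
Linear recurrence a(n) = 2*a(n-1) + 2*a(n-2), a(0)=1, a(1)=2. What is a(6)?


Build bottom-up:
...a(4)=44, a(5)=120, a(6)=2*120+2*44=328


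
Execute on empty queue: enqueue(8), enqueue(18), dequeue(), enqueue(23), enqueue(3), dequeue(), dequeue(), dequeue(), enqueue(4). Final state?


enqueue(8) -> [8]
enqueue(18) -> [8, 18]
dequeue() returns 8 -> [18]
enqueue(23) -> [18, 23]
enqueue(3) -> [18, 23, 3]
dequeue() returns 18 -> [23, 3]
dequeue() returns 23 -> [3]
dequeue() returns 3 -> []
enqueue(4) -> [4]
Final queue (front to back): [4]


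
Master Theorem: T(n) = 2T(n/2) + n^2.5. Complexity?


a=2, b=2, c=2.5. log_2(2)=1 < c=2.5. Case 3: O(n^c) = O(n^2.500)
Complexity: O(n^2.500)


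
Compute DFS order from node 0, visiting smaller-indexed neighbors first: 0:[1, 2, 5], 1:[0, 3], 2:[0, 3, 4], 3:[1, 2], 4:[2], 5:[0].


DFS stack-based: start with [0]
Visit order: [0, 1, 3, 2, 4, 5]


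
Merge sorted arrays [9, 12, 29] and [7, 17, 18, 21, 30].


Compare heads, take smaller each step.
Merged: [7, 9, 12, 17, 18, 21, 29, 30]


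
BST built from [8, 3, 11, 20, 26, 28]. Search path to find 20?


BST root = 8
Search for 20: compare at each node
Path: [8, 11, 20]


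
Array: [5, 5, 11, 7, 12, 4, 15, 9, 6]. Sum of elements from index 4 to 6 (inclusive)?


Prefix sums: [0, 5, 10, 21, 28, 40, 44, 59, 68, 74]
Sum[4..6] = prefix[7] - prefix[4] = 59 - 28 = 31


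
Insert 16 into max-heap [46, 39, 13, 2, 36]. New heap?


Append 16: [46, 39, 13, 2, 36, 16]
Bubble up: swap idx 5(16) with idx 2(13)
Result: [46, 39, 16, 2, 36, 13]


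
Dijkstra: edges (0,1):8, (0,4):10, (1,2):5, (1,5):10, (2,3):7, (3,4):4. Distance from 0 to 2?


Dijkstra from 0:
Distances: {0: 0, 1: 8, 2: 13, 3: 14, 4: 10, 5: 18}
Shortest distance to 2 = 13, path = [0, 1, 2]


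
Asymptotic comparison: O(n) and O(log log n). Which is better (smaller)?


double-logarithmic grows slower than linear
O(log log n) is asymptotically smaller; O(n) grows faster


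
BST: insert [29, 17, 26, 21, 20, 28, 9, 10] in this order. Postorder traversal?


Root = 29; build tree by BST insertion.
Postorder traversal: [10, 9, 20, 21, 28, 26, 17, 29]


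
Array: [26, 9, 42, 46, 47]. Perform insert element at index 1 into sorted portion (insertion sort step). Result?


After one pass: [9, 26, 42, 46, 47]


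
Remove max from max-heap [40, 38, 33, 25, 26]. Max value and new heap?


Max = 40
Replace root with last, heapify down
Resulting heap: [38, 26, 33, 25]


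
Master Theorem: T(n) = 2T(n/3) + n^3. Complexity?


a=2, b=3, c=3. log_3(2)=0.631 < c=3. Case 3: O(n^c) = O(n^3)
Complexity: O(n^3)


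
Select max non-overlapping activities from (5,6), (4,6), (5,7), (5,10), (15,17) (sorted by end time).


Greedy: pick earliest-ending, then skip overlaps.
Selected (2 activities): [(5, 6), (15, 17)]


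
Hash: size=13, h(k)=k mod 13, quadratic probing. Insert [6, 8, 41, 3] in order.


Insertions: 6->slot 6; 8->slot 8; 41->slot 2; 3->slot 3
Table: [None, None, 41, 3, None, None, 6, None, 8, None, None, None, None]


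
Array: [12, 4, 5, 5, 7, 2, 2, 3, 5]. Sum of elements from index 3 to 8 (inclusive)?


Prefix sums: [0, 12, 16, 21, 26, 33, 35, 37, 40, 45]
Sum[3..8] = prefix[9] - prefix[3] = 45 - 21 = 24


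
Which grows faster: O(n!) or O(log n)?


logarithmic grows slower than factorial
O(log n) is asymptotically smaller; O(n!) grows faster


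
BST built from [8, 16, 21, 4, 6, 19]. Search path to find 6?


BST root = 8
Search for 6: compare at each node
Path: [8, 4, 6]


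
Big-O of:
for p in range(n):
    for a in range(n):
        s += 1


Per nesting level: O(n) * O(n) = O(n^2)
Complexity: O(n^2)


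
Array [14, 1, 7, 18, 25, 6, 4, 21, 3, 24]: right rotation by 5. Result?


Right rotate by 5: [6, 4, 21, 3, 24, 14, 1, 7, 18, 25]


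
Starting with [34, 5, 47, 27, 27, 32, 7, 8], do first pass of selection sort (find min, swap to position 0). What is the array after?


After one pass: [5, 34, 47, 27, 27, 32, 7, 8]


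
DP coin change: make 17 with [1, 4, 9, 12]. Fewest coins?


dp[0]=0; dp[i]=1+min(dp[i-c] for c in coins)
...dp[12]=1, dp[13]=2, dp[14]=3, dp[15]=4, dp[16]=2, dp[17]=3
Minimum coins for 17 = 3


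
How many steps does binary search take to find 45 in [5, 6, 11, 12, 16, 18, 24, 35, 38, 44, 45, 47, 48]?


Search for 45:
[0,12] mid=6 arr[6]=24
[7,12] mid=9 arr[9]=44
[10,12] mid=11 arr[11]=47
[10,10] mid=10 arr[10]=45
Total: 4 comparisons


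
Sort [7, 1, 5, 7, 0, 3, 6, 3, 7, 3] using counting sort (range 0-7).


Count array: [1, 1, 0, 3, 0, 1, 1, 3]
Reconstruct: [0, 1, 3, 3, 3, 5, 6, 7, 7, 7]


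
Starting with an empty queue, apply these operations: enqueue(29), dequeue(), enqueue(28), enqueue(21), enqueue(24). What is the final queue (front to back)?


enqueue(29) -> [29]
dequeue() returns 29 -> []
enqueue(28) -> [28]
enqueue(21) -> [28, 21]
enqueue(24) -> [28, 21, 24]
Final queue (front to back): [28, 21, 24]


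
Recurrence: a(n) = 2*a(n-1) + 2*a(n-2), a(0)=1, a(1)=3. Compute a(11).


Build bottom-up:
...a(9)=9136, a(10)=24960, a(11)=2*24960+2*9136=68192


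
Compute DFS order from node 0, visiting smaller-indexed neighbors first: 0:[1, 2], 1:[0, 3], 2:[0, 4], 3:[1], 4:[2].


DFS stack-based: start with [0]
Visit order: [0, 1, 3, 2, 4]


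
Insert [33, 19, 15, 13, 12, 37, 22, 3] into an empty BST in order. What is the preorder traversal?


Root = 33; build tree by BST insertion.
Preorder traversal: [33, 19, 15, 13, 12, 3, 22, 37]


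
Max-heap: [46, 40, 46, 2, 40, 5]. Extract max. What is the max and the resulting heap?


Max = 46
Replace root with last, heapify down
Resulting heap: [46, 40, 5, 2, 40]


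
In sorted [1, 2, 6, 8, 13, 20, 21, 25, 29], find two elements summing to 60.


Two pointers: lo=0, hi=8
No pair sums to 60


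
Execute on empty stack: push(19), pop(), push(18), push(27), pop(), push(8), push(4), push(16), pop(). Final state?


push(19) -> [19]
pop() returns 19 -> []
push(18) -> [18]
push(27) -> [18, 27]
pop() returns 27 -> [18]
push(8) -> [18, 8]
push(4) -> [18, 8, 4]
push(16) -> [18, 8, 4, 16]
pop() returns 16 -> [18, 8, 4]
Final stack (bottom to top): [18, 8, 4]


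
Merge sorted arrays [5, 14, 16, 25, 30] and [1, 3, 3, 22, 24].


Compare heads, take smaller each step.
Merged: [1, 3, 3, 5, 14, 16, 22, 24, 25, 30]


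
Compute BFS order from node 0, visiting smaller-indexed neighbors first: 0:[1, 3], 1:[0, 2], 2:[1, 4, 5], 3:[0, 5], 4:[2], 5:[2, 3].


BFS queue: start with [0]
Visit order: [0, 1, 3, 2, 5, 4]


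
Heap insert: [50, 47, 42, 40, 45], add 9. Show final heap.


Append 9: [50, 47, 42, 40, 45, 9]
Bubble up: no swaps needed
Result: [50, 47, 42, 40, 45, 9]


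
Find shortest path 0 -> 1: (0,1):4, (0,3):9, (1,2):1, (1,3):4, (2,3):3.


Dijkstra from 0:
Distances: {0: 0, 1: 4, 2: 5, 3: 8}
Shortest distance to 1 = 4, path = [0, 1]


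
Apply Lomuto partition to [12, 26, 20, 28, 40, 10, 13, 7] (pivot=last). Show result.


Elements <= 7 go left of pivot.
Result: [7, 26, 20, 28, 40, 10, 13, 12], pivot at index 0


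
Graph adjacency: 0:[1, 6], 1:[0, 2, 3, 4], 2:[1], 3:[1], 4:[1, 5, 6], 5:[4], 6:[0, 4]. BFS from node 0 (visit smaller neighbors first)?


BFS queue: start with [0]
Visit order: [0, 1, 6, 2, 3, 4, 5]


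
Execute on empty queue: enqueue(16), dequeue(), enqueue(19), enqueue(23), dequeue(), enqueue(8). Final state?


enqueue(16) -> [16]
dequeue() returns 16 -> []
enqueue(19) -> [19]
enqueue(23) -> [19, 23]
dequeue() returns 19 -> [23]
enqueue(8) -> [23, 8]
Final queue (front to back): [23, 8]


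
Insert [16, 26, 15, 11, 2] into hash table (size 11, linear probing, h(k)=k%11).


Insertions: 16->slot 5; 26->slot 4; 15->slot 6; 11->slot 0; 2->slot 2
Table: [11, None, 2, None, 26, 16, 15, None, None, None, None]


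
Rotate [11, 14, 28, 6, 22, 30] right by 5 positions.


Right rotate by 5: [14, 28, 6, 22, 30, 11]


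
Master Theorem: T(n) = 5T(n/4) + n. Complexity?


a=5, b=4, c=1. log_4(5)=1.161 > c=1. Case 1: O(n^log_b(a)) = O(n^1.161)
Complexity: O(n^1.161)


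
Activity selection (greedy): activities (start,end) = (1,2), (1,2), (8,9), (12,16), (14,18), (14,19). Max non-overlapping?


Greedy: pick earliest-ending, then skip overlaps.
Selected (3 activities): [(1, 2), (8, 9), (12, 16)]


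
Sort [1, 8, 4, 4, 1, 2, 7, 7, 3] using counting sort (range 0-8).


Count array: [0, 2, 1, 1, 2, 0, 0, 2, 1]
Reconstruct: [1, 1, 2, 3, 4, 4, 7, 7, 8]


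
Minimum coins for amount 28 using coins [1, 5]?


dp[0]=0; dp[i]=1+min(dp[i-c] for c in coins)
...dp[23]=7, dp[24]=8, dp[25]=5, dp[26]=6, dp[27]=7, dp[28]=8
Minimum coins for 28 = 8


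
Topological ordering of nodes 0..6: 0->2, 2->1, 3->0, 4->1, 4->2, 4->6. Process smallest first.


Kahn's algorithm, process smallest node first
Order: [3, 0, 4, 2, 1, 5, 6]


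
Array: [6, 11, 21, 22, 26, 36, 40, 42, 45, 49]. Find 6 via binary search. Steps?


Search for 6:
[0,9] mid=4 arr[4]=26
[0,3] mid=1 arr[1]=11
[0,0] mid=0 arr[0]=6
Total: 3 comparisons


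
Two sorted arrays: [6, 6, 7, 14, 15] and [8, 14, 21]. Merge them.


Compare heads, take smaller each step.
Merged: [6, 6, 7, 8, 14, 14, 15, 21]


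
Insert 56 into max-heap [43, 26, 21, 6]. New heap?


Append 56: [43, 26, 21, 6, 56]
Bubble up: swap idx 4(56) with idx 1(26); swap idx 1(56) with idx 0(43)
Result: [56, 43, 21, 6, 26]


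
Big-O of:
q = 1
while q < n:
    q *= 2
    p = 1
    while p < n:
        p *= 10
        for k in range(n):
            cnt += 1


Per nesting level: O(log n) * O(log n) * O(n) = O(n (log n)^2)
Complexity: O(n (log n)^2)


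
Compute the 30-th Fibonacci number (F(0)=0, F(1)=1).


F(n)=F(n-1)+F(n-2)
...F(28)=317811, F(29)=514229, F(30)=832040


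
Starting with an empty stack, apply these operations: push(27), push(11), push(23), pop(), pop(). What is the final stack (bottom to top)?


push(27) -> [27]
push(11) -> [27, 11]
push(23) -> [27, 11, 23]
pop() returns 23 -> [27, 11]
pop() returns 11 -> [27]
Final stack (bottom to top): [27]


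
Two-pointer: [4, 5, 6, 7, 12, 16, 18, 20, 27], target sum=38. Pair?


Two pointers: lo=0, hi=8
Found pair: (18, 20) summing to 38


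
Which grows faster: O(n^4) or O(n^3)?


cubic grows slower than quartic
O(n^3) is asymptotically smaller; O(n^4) grows faster


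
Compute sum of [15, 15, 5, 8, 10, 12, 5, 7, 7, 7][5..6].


Prefix sums: [0, 15, 30, 35, 43, 53, 65, 70, 77, 84, 91]
Sum[5..6] = prefix[7] - prefix[5] = 70 - 53 = 17


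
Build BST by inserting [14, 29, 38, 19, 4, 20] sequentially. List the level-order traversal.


Root = 14; build tree by BST insertion.
Level-Order traversal: [14, 4, 29, 19, 38, 20]


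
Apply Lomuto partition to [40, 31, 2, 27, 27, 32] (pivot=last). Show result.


Elements <= 32 go left of pivot.
Result: [31, 2, 27, 27, 32, 40], pivot at index 4


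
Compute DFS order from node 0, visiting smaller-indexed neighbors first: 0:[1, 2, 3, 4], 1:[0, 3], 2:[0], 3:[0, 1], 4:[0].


DFS stack-based: start with [0]
Visit order: [0, 1, 3, 2, 4]


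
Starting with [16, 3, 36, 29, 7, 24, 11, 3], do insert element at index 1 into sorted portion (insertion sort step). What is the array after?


After one pass: [3, 16, 36, 29, 7, 24, 11, 3]


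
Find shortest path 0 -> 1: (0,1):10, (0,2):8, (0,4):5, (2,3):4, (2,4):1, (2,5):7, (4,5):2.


Dijkstra from 0:
Distances: {0: 0, 1: 10, 2: 6, 3: 10, 4: 5, 5: 7}
Shortest distance to 1 = 10, path = [0, 1]
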